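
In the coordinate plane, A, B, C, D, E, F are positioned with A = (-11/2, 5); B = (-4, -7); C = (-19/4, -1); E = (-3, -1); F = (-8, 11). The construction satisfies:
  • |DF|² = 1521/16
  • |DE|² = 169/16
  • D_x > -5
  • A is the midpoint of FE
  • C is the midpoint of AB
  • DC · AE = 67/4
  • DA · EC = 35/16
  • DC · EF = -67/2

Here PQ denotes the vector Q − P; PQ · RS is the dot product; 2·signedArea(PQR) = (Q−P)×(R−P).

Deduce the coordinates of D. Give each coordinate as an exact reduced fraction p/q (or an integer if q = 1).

1. D_x = -17/4  [DA · EC = 35/16 ∩ DC · AE = 67/4]
2. D_y = 2  [DA · EC = 35/16 ∩ DC · AE = 67/4]
   → D = (-17/4, 2)

D = (-17/4, 2)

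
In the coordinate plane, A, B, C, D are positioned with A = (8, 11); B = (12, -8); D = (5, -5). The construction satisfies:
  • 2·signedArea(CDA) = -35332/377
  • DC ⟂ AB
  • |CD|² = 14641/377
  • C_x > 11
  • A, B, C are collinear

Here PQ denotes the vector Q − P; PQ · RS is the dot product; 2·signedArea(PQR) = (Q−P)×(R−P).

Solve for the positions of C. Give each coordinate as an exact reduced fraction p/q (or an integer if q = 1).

C = (4184/377, -1401/377)

1. C_x = 4184/377  [A, B, C are collinear ∩ DC ⟂ AB]
2. C_y = -1401/377  [A, B, C are collinear ∩ DC ⟂ AB]
   → C = (4184/377, -1401/377)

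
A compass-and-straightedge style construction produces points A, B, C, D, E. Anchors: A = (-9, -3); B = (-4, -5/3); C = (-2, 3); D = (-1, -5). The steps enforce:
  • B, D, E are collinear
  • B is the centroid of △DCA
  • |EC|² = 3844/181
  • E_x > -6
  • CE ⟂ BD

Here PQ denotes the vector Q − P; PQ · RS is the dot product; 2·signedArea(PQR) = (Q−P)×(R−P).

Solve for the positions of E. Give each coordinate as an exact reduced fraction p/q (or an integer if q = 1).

1. E_x = -982/181  [B, D, E are collinear ∩ CE ⟂ BD]
2. E_y = -15/181  [B, D, E are collinear ∩ CE ⟂ BD]
   → E = (-982/181, -15/181)

E = (-982/181, -15/181)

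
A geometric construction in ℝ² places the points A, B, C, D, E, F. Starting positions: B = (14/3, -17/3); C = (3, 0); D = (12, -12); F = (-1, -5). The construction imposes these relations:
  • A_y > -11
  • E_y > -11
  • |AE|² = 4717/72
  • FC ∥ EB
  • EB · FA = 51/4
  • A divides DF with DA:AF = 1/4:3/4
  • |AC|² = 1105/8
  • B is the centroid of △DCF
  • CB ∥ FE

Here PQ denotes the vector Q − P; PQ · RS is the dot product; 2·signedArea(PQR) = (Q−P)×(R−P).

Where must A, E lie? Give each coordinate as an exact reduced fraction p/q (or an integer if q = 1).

A = (35/4, -41/4)
E = (2/3, -32/3)

1. A_x = 35/4  [A divides DF with DA:AF = 1/4:3/4]
2. A_y = -41/4  [A divides DF with DA:AF = 1/4:3/4]
   → A = (35/4, -41/4)
3. E_x = 2/3  [FC ∥ EB ∩ CB ∥ FE]
4. E_y = -32/3  [FC ∥ EB ∩ CB ∥ FE]
   → E = (2/3, -32/3)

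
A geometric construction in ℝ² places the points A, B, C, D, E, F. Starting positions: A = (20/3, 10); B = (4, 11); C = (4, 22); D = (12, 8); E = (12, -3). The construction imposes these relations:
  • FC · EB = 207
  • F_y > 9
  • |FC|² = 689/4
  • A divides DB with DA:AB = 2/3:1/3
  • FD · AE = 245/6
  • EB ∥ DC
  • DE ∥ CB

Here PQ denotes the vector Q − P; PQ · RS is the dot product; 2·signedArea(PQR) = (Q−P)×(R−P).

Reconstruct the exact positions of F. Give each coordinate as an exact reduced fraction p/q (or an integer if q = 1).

F = (8, 19/2)

1. F_x = 8  [FD · AE = 245/6 ∩ FC · EB = 207]
2. F_y = 19/2  [FD · AE = 245/6 ∩ FC · EB = 207]
   → F = (8, 19/2)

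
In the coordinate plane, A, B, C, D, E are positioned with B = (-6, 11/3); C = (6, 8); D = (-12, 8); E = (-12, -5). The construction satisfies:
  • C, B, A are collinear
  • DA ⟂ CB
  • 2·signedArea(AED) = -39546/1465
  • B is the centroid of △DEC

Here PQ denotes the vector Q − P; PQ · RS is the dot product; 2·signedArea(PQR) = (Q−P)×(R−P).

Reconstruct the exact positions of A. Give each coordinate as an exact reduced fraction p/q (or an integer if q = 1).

1. A_x = -14538/1465  [C, B, A are collinear ∩ DA ⟂ CB]
2. A_y = 3296/1465  [C, B, A are collinear ∩ DA ⟂ CB]
   → A = (-14538/1465, 3296/1465)

A = (-14538/1465, 3296/1465)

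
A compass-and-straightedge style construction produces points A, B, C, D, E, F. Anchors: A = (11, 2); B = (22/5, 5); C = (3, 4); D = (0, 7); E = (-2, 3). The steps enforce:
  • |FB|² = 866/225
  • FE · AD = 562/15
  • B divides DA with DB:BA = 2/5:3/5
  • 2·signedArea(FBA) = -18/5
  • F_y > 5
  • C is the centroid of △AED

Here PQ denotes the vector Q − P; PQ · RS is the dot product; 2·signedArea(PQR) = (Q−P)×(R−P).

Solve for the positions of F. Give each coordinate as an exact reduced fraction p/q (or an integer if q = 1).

F = (37/15, 16/3)

1. F_x = 37/15  [FE · AD = 562/15 ∩ 2·signedArea(FBA) = -18/5]
2. F_y = 16/3  [FE · AD = 562/15 ∩ 2·signedArea(FBA) = -18/5]
   → F = (37/15, 16/3)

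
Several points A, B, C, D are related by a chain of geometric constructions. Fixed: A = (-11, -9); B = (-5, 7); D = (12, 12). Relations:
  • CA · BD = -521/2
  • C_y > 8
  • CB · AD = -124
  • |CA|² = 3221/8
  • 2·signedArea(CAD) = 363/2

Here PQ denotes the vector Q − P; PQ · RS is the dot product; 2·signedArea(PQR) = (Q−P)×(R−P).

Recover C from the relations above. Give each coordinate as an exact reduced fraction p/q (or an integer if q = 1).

1. C_x = -3/4  [2·signedArea(CAD) = 363/2 ∩ CB · AD = -124]
2. C_y = 33/4  [2·signedArea(CAD) = 363/2 ∩ CB · AD = -124]
   → C = (-3/4, 33/4)

C = (-3/4, 33/4)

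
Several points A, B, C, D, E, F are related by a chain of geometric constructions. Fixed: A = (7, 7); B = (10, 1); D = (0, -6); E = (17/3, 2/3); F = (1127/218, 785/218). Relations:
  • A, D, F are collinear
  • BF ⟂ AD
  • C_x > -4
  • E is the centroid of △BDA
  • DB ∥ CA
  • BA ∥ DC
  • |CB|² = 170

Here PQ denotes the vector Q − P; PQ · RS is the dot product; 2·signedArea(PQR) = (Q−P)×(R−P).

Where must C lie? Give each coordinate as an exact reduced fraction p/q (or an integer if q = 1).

1. C_x = -3  [DB ∥ CA ∩ BA ∥ DC]
2. C_y = 0  [DB ∥ CA ∩ BA ∥ DC]
   → C = (-3, 0)

C = (-3, 0)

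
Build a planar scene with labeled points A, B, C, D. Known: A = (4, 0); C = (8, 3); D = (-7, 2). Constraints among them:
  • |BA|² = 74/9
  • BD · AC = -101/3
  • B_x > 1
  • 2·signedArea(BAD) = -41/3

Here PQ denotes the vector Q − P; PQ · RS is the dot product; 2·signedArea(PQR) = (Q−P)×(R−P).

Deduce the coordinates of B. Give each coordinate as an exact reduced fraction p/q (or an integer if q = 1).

B = (5/3, 5/3)

1. B_x = 5/3  [2·signedArea(BAD) = -41/3 ∩ BD · AC = -101/3]
2. B_y = 5/3  [2·signedArea(BAD) = -41/3 ∩ BD · AC = -101/3]
   → B = (5/3, 5/3)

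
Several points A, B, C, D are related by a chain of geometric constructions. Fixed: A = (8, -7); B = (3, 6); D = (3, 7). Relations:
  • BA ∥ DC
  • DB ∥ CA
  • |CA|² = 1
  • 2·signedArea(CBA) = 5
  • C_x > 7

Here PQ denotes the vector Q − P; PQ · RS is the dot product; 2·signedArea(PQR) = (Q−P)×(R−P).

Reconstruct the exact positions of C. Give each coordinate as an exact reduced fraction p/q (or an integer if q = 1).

C = (8, -6)

1. C_x = 8  [DB ∥ CA ∩ BA ∥ DC]
2. C_y = -6  [DB ∥ CA ∩ BA ∥ DC]
   → C = (8, -6)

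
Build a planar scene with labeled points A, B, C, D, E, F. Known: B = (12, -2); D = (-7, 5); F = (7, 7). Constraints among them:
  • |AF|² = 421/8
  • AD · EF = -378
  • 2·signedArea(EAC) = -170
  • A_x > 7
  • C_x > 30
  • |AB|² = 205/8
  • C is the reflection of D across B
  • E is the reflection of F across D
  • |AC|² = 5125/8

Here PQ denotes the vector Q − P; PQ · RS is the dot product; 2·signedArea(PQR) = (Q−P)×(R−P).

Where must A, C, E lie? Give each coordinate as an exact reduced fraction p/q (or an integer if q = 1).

1. C_x = 31  [C is the reflection of D across B]
2. C_y = -9  [C is the reflection of D across B]
   → C = (31, -9)
3. E_x = -21  [E is the reflection of F across D]
4. E_y = 3  [E is the reflection of F across D]
   → E = (-21, 3)
5. A_x = 29/4  [AD · EF = -378 ∩ 2·signedArea(EAC) = -170]
6. A_y = -1/4  [AD · EF = -378 ∩ 2·signedArea(EAC) = -170]
   → A = (29/4, -1/4)

A = (29/4, -1/4)
C = (31, -9)
E = (-21, 3)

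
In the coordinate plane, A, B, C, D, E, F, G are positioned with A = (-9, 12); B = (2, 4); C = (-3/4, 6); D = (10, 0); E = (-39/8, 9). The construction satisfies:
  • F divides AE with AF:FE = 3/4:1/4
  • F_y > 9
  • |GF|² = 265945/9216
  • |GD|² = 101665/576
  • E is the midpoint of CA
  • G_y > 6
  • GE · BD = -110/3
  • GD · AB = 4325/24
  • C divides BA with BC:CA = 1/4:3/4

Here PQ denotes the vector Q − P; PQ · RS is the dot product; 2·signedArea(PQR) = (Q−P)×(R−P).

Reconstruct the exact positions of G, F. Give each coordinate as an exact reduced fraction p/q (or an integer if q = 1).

1. G_x = -31/24  [GD · AB = 4325/24 ∩ GE · BD = -110/3]
2. G_y = 7  [GD · AB = 4325/24 ∩ GE · BD = -110/3]
   → G = (-31/24, 7)
3. F_x = -189/32  [F divides AE with AF:FE = 3/4:1/4]
4. F_y = 39/4  [F divides AE with AF:FE = 3/4:1/4]
   → F = (-189/32, 39/4)

F = (-189/32, 39/4)
G = (-31/24, 7)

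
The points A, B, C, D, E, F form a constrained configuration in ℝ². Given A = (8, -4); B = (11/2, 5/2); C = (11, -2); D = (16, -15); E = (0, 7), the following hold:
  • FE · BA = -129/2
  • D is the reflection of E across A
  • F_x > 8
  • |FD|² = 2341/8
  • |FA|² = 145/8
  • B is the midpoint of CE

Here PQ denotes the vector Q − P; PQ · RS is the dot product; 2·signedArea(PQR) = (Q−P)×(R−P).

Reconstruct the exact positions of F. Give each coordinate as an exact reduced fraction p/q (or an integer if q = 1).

1. F_x = 33/4  [line -5/2·x + 13/2·y + 19 = 0 ∩ |FA|² = 145/8]
2. F_y = 1/4  [line -5/2·x + 13/2·y + 19 = 0 ∩ |FA|² = 145/8]
   → F = (33/4, 1/4)

F = (33/4, 1/4)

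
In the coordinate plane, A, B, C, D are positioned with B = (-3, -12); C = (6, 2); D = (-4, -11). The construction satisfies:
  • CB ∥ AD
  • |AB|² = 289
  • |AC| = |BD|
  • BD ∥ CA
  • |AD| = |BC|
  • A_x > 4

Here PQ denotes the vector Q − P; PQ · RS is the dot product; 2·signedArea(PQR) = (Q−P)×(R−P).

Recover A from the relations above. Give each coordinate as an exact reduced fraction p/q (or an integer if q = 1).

A = (5, 3)

1. A_x = 5  [CB ∥ AD ∩ BD ∥ CA]
2. A_y = 3  [CB ∥ AD ∩ BD ∥ CA]
   → A = (5, 3)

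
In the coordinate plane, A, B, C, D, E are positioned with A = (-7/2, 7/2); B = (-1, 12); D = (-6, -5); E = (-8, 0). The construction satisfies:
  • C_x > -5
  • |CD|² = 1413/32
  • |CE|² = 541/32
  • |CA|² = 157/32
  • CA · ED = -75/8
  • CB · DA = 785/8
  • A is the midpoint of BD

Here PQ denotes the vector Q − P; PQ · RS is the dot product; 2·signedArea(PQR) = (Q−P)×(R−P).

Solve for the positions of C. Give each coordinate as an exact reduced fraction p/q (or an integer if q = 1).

C = (-33/8, 11/8)

1. C_x = -33/8  [CA · ED = -75/8 ∩ CB · DA = 785/8]
2. C_y = 11/8  [CA · ED = -75/8 ∩ CB · DA = 785/8]
   → C = (-33/8, 11/8)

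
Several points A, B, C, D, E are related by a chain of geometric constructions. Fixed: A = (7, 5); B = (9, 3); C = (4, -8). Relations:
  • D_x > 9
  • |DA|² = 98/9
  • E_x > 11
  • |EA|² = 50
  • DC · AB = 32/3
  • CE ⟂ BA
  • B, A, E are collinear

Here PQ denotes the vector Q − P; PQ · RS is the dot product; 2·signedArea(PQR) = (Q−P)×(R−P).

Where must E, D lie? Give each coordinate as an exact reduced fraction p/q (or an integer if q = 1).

1. E_x = 12  [B, A, E are collinear ∩ CE ⟂ BA]
2. E_y = 0  [B, A, E are collinear ∩ CE ⟂ BA]
   → E = (12, 0)
3. D_x = 28/3  [line -2·x + 2·y + 40/3 = 0 ∩ |DA|² = 98/9]
4. D_y = 8/3  [line -2·x + 2·y + 40/3 = 0 ∩ |DA|² = 98/9]
   → D = (28/3, 8/3)

D = (28/3, 8/3)
E = (12, 0)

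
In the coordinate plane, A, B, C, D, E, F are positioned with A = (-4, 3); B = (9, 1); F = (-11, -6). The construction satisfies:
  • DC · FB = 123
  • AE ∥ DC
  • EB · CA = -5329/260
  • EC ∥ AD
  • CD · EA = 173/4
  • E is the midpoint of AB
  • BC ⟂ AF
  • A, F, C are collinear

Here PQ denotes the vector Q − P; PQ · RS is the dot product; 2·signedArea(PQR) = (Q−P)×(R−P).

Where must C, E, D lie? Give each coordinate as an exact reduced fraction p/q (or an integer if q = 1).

C = (-9/130, 1047/130)
D = (-427/65, 1177/130)
E = (5/2, 2)

1. C_x = -9/130  [A, F, C are collinear ∩ BC ⟂ AF]
2. C_y = 1047/130  [A, F, C are collinear ∩ BC ⟂ AF]
   → C = (-9/130, 1047/130)
3. E_x = 5/2  [E is the midpoint of AB]
4. E_y = 2  [E is the midpoint of AB]
   → E = (5/2, 2)
5. D_x = -427/65  [AE ∥ DC ∩ EC ∥ AD]
6. D_y = 1177/130  [AE ∥ DC ∩ EC ∥ AD]
   → D = (-427/65, 1177/130)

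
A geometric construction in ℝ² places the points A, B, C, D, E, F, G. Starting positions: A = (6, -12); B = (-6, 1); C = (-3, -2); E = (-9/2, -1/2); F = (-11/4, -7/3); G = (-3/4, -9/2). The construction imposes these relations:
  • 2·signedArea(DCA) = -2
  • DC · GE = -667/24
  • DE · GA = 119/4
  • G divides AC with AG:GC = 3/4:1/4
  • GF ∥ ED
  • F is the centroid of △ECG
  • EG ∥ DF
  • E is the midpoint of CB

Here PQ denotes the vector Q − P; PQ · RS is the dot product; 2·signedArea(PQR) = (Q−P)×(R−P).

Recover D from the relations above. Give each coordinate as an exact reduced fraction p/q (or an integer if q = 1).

1. D_x = -13/2  [EG ∥ DF ∩ GF ∥ ED]
2. D_y = 5/3  [EG ∥ DF ∩ GF ∥ ED]
   → D = (-13/2, 5/3)

D = (-13/2, 5/3)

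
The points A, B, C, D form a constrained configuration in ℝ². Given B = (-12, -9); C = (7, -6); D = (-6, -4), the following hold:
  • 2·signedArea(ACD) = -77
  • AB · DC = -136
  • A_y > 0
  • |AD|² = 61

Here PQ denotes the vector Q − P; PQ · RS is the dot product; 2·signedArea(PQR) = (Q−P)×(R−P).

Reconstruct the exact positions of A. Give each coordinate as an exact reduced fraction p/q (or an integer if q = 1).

A = (0, 1)

1. A_x = 0  [2·signedArea(ACD) = -77 ∩ AB · DC = -136]
2. A_y = 1  [2·signedArea(ACD) = -77 ∩ AB · DC = -136]
   → A = (0, 1)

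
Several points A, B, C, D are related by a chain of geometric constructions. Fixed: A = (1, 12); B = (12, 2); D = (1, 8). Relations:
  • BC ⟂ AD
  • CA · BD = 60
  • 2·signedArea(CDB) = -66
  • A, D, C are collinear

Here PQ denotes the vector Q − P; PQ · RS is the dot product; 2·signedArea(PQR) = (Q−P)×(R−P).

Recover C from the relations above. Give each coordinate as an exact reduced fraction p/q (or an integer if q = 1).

1. C_x = 1  [A, D, C are collinear ∩ BC ⟂ AD]
2. C_y = 2  [A, D, C are collinear ∩ BC ⟂ AD]
   → C = (1, 2)

C = (1, 2)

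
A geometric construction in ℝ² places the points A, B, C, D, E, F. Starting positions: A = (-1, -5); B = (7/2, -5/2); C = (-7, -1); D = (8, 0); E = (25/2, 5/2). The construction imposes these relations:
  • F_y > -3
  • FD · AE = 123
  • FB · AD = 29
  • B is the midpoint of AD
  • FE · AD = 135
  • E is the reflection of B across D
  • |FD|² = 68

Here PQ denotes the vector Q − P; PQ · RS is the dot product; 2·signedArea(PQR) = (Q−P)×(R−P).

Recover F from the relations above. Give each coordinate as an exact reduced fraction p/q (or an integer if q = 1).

F = (0, -2)

1. F_x = 0  [line -9·x + -5·y + -10 = 0 ∩ |FD|² = 68]
2. F_y = -2  [line -9·x + -5·y + -10 = 0 ∩ |FD|² = 68]
   → F = (0, -2)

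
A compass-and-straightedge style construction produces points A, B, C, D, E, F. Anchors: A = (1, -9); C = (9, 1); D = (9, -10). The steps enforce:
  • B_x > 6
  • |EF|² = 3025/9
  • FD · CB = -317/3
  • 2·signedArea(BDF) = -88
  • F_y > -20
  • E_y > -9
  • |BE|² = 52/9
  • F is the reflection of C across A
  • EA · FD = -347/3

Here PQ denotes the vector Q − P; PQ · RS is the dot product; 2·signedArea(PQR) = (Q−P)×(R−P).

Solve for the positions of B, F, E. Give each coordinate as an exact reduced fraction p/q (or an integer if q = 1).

B = (19/3, -6)
E = (23/3, -8)
F = (-7, -19)

1. F_x = -7  [F is the reflection of C across A]
2. F_y = -19  [F is the reflection of C across A]
   → F = (-7, -19)
3. E_x = 23/3  [line -16·x + -9·y + 152/3 = 0 ∩ |EF|² = 3025/9]
4. E_y = -8  [line -16·x + -9·y + 152/3 = 0 ∩ |EF|² = 3025/9]
   → E = (23/3, -8)
5. B_x = 19/3  [2·signedArea(BDF) = -88 ∩ FD · CB = -317/3]
6. B_y = -6  [2·signedArea(BDF) = -88 ∩ FD · CB = -317/3]
   → B = (19/3, -6)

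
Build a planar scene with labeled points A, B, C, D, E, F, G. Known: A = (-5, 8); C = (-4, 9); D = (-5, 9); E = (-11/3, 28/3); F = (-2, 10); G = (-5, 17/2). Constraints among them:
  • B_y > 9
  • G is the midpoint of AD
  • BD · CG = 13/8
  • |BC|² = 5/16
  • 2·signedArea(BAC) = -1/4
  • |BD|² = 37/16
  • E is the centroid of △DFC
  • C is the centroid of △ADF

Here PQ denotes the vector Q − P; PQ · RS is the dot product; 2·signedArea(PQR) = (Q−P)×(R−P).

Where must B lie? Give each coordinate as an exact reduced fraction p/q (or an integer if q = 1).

1. B_x = -7/2  [2·signedArea(BAC) = -1/4 ∩ BD · CG = 13/8]
2. B_y = 37/4  [2·signedArea(BAC) = -1/4 ∩ BD · CG = 13/8]
   → B = (-7/2, 37/4)

B = (-7/2, 37/4)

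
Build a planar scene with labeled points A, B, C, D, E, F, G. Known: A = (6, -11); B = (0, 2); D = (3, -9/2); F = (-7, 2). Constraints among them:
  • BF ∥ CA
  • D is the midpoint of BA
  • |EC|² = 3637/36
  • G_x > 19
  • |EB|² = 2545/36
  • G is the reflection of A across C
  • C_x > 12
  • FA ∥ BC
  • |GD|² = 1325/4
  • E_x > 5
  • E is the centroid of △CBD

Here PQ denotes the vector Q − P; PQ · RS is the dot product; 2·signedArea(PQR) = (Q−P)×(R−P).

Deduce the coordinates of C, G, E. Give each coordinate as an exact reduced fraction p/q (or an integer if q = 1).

C = (13, -11)
E = (16/3, -9/2)
G = (20, -11)

1. C_x = 13  [BF ∥ CA ∩ FA ∥ BC]
2. C_y = -11  [BF ∥ CA ∩ FA ∥ BC]
   → C = (13, -11)
3. G_x = 20  [G is the reflection of A across C]
4. G_y = -11  [G is the reflection of A across C]
   → G = (20, -11)
5. E_x = 16/3  [E is the centroid of △CBD]
6. E_y = -9/2  [E is the centroid of △CBD]
   → E = (16/3, -9/2)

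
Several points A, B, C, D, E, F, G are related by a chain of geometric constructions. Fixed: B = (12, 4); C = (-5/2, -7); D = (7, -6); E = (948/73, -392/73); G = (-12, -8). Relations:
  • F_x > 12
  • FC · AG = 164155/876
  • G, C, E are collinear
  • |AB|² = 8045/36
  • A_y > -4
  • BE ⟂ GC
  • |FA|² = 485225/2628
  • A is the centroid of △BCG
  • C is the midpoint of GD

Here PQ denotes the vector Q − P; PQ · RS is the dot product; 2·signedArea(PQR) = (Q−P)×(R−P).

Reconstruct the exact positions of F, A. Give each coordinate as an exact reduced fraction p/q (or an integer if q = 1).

A = (-5/6, -11/3)
F = (930/73, -221/73)

1. A_x = -5/6  [A is the centroid of △BCG]
2. A_y = -11/3  [A is the centroid of △BCG]
   → A = (-5/6, -11/3)
3. F_x = 930/73  [line 67/6·x + 13/3·y + -28282/219 = 0 ∩ |FA|² = 485225/2628]
4. F_y = -221/73  [line 67/6·x + 13/3·y + -28282/219 = 0 ∩ |FA|² = 485225/2628]
   → F = (930/73, -221/73)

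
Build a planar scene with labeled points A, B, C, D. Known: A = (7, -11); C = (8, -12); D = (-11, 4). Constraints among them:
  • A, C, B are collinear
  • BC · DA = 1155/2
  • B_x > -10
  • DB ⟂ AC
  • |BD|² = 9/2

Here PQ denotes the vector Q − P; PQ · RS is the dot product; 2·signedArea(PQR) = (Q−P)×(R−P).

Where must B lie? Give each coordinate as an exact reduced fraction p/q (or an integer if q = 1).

B = (-19/2, 11/2)

1. B_x = -19/2  [A, C, B are collinear ∩ DB ⟂ AC]
2. B_y = 11/2  [A, C, B are collinear ∩ DB ⟂ AC]
   → B = (-19/2, 11/2)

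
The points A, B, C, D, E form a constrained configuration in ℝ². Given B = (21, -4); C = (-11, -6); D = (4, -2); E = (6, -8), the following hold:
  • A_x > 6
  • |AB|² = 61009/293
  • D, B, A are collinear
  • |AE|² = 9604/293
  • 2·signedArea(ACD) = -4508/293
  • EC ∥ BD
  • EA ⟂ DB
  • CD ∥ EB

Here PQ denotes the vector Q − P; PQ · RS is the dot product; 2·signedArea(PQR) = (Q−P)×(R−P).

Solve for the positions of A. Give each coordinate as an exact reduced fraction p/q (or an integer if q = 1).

1. A_x = 1954/293  [D, B, A are collinear ∩ EA ⟂ DB]
2. A_y = -678/293  [D, B, A are collinear ∩ EA ⟂ DB]
   → A = (1954/293, -678/293)

A = (1954/293, -678/293)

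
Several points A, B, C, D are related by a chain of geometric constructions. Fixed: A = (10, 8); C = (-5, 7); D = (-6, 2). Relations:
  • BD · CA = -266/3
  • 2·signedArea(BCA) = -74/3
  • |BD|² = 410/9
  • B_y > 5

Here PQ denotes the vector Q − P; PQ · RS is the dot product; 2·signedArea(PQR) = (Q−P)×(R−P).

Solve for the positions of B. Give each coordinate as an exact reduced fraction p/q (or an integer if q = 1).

1. B_x = -1/3  [2·signedArea(BCA) = -74/3 ∩ BD · CA = -266/3]
2. B_y = 17/3  [2·signedArea(BCA) = -74/3 ∩ BD · CA = -266/3]
   → B = (-1/3, 17/3)

B = (-1/3, 17/3)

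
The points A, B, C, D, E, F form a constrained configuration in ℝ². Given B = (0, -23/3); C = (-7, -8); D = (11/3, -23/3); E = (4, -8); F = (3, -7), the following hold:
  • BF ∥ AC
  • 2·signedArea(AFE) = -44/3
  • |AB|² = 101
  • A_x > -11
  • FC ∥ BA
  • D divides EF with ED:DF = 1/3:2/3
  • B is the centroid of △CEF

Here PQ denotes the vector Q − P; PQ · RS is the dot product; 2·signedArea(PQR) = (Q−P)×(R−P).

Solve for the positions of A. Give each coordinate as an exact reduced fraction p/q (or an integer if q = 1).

1. A_x = -10  [BF ∥ AC ∩ FC ∥ BA]
2. A_y = -26/3  [BF ∥ AC ∩ FC ∥ BA]
   → A = (-10, -26/3)

A = (-10, -26/3)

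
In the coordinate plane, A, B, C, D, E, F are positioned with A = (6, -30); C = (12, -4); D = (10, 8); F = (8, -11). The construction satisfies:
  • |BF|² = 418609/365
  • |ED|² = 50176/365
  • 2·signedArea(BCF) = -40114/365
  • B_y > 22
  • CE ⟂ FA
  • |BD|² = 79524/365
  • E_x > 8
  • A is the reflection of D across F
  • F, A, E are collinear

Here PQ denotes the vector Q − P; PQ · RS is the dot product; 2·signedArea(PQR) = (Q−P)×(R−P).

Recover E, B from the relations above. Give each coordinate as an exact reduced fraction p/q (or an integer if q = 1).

B = (4214/365, 8278/365)
E = (3202/365, -1336/365)

1. E_x = 3202/365  [F, A, E are collinear ∩ CE ⟂ FA]
2. E_y = -1336/365  [F, A, E are collinear ∩ CE ⟂ FA]
   → E = (3202/365, -1336/365)
3. B_x = 4214/365  [line 7·x + -4·y + 3614/365 = 0 ∩ |BF|² = 418609/365]
4. B_y = 8278/365  [line 7·x + -4·y + 3614/365 = 0 ∩ |BF|² = 418609/365]
   → B = (4214/365, 8278/365)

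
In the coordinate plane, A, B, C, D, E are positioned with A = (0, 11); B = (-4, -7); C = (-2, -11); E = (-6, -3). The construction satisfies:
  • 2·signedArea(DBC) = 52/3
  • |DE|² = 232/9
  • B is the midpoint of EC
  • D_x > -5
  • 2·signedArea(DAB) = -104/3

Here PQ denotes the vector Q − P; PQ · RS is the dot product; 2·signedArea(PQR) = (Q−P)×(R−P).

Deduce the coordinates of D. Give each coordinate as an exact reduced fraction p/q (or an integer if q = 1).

1. D_x = -4  [2·signedArea(DBC) = 52/3 ∩ 2·signedArea(DAB) = -104/3]
2. D_y = 5/3  [2·signedArea(DBC) = 52/3 ∩ 2·signedArea(DAB) = -104/3]
   → D = (-4, 5/3)

D = (-4, 5/3)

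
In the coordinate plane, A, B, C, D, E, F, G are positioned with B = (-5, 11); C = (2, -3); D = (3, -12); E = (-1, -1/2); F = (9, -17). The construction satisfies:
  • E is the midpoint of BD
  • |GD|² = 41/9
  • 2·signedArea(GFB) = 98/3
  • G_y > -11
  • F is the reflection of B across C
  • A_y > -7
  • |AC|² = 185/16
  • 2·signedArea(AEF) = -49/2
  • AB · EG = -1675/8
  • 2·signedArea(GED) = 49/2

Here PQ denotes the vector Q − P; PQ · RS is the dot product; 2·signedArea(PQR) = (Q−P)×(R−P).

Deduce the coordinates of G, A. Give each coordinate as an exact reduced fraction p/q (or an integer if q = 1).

A = (1, -25/4)
G = (14/3, -32/3)

1. G_x = 14/3  [2·signedArea(GED) = 49/2 ∩ 2·signedArea(GFB) = 98/3]
2. G_y = -32/3  [2·signedArea(GED) = 49/2 ∩ 2·signedArea(GFB) = 98/3]
   → G = (14/3, -32/3)
3. A_x = 1  [2·signedArea(AEF) = -49/2 ∩ AB · EG = -1675/8]
4. A_y = -25/4  [2·signedArea(AEF) = -49/2 ∩ AB · EG = -1675/8]
   → A = (1, -25/4)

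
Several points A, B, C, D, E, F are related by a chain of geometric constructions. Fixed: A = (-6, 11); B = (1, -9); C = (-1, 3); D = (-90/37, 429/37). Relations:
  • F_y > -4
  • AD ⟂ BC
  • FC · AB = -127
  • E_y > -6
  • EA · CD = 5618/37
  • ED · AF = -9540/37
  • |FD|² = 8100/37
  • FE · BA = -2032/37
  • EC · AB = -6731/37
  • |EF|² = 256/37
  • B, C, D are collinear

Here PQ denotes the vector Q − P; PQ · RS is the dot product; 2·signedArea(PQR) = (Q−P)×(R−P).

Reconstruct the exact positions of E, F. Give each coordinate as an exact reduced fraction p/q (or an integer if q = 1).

1. E_x = 16/37  [EA · CD = 5618/37 ∩ EC · AB = -6731/37]
2. E_y = -207/37  [EA · CD = 5618/37 ∩ EC · AB = -6731/37]
   → E = (16/37, -207/37)
3. F_x = 0  [FE · BA = -2032/37 ∩ ED · AF = -9540/37]
4. F_y = -3  [FE · BA = -2032/37 ∩ ED · AF = -9540/37]
   → F = (0, -3)

E = (16/37, -207/37)
F = (0, -3)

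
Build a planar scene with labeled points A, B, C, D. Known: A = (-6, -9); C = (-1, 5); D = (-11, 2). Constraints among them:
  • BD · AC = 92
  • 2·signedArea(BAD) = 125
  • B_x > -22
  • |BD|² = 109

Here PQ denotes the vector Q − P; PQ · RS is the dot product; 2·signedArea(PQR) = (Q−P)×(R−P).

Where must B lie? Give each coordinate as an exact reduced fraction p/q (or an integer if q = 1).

B = (-21, -1)

1. B_x = -21  [2·signedArea(BAD) = 125 ∩ BD · AC = 92]
2. B_y = -1  [2·signedArea(BAD) = 125 ∩ BD · AC = 92]
   → B = (-21, -1)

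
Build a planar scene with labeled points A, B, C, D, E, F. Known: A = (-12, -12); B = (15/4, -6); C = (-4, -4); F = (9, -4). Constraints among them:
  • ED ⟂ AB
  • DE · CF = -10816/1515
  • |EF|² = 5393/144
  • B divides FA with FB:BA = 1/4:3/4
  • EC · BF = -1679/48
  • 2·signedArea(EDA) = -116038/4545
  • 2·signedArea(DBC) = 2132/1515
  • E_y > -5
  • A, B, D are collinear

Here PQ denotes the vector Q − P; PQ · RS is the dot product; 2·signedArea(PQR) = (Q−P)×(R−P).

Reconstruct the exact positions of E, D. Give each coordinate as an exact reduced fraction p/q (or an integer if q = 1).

1. E_x = 35/12  [line -21/4·x + -2·y + 287/48 = 0 ∩ |EF|² = 5393/144]
2. E_y = -14/3  [line -21/4·x + -2·y + 287/48 = 0 ∩ |EF|² = 5393/144]
   → E = (35/12, -14/3)
3. D_x = 7001/2020  [2·signedArea(EDA) = -116038/4545 ∩ A, B, D are collinear]
4. D_y = -9254/1515  [2·signedArea(EDA) = -116038/4545 ∩ A, B, D are collinear]
   → D = (7001/2020, -9254/1515)

D = (7001/2020, -9254/1515)
E = (35/12, -14/3)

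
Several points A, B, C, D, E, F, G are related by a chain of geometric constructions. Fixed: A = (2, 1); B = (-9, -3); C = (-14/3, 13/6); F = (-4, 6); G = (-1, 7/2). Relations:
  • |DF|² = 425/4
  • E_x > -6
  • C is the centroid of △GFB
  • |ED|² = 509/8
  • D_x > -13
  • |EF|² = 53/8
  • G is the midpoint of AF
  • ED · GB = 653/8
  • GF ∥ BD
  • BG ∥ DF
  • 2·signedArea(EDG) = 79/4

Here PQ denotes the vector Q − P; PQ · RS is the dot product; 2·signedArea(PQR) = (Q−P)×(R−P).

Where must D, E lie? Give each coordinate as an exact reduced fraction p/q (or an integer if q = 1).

1. D_x = -12  [BG ∥ DF ∩ GF ∥ BD]
2. D_y = -1/2  [BG ∥ DF ∩ GF ∥ BD]
   → D = (-12, -1/2)
3. E_x = -21/4  [2·signedArea(EDG) = 79/4 ∩ ED · GB = 653/8]
4. E_y = 15/4  [2·signedArea(EDG) = 79/4 ∩ ED · GB = 653/8]
   → E = (-21/4, 15/4)

D = (-12, -1/2)
E = (-21/4, 15/4)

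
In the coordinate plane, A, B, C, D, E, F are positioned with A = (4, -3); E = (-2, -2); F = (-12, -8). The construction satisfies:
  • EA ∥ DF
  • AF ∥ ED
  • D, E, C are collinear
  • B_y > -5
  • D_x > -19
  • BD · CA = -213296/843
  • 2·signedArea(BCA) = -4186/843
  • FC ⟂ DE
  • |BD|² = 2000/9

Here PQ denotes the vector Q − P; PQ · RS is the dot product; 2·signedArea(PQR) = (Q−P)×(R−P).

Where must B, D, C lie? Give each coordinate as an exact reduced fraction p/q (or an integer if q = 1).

B = (-10/3, -13/3)
C = (-3602/281, -1512/281)
D = (-18, -7)

1. D_x = -18  [EA ∥ DF ∩ AF ∥ ED]
2. D_y = -7  [EA ∥ DF ∩ AF ∥ ED]
   → D = (-18, -7)
3. C_x = -3602/281  [D, E, C are collinear ∩ FC ⟂ DE]
4. C_y = -1512/281  [D, E, C are collinear ∩ FC ⟂ DE]
   → C = (-3602/281, -1512/281)
5. B_x = -10/3  [BD · CA = -213296/843 ∩ 2·signedArea(BCA) = -4186/843]
6. B_y = -13/3  [BD · CA = -213296/843 ∩ 2·signedArea(BCA) = -4186/843]
   → B = (-10/3, -13/3)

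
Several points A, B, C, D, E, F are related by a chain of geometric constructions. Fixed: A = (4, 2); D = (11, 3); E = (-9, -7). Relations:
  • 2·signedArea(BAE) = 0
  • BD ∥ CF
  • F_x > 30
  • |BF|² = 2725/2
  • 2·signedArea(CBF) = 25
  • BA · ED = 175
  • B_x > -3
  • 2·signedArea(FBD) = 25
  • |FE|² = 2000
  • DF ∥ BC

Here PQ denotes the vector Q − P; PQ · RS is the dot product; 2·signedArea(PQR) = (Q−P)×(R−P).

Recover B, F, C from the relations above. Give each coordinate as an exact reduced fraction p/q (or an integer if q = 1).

1. B_x = -5/2  [2·signedArea(BAE) = 0 ∩ BA · ED = 175]
2. B_y = -5/2  [2·signedArea(BAE) = 0 ∩ BA · ED = 175]
   → B = (-5/2, -5/2)
3. F_x = 31  [line -11/2·x + 27/2·y + -5 = 0 ∩ |BF|² = 2725/2]
4. F_y = 13  [line -11/2·x + 27/2·y + -5 = 0 ∩ |BF|² = 2725/2]
   → F = (31, 13)
5. C_x = 35/2  [BD ∥ CF ∩ DF ∥ BC]
6. C_y = 15/2  [BD ∥ CF ∩ DF ∥ BC]
   → C = (35/2, 15/2)

B = (-5/2, -5/2)
C = (35/2, 15/2)
F = (31, 13)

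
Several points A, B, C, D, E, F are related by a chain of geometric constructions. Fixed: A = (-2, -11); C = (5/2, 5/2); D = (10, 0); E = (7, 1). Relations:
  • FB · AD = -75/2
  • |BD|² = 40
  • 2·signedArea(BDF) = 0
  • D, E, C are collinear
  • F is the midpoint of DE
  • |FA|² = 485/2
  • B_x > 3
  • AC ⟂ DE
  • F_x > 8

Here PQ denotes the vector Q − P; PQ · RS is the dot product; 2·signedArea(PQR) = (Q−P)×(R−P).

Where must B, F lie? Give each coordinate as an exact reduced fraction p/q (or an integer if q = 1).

B = (4, 2)
F = (17/2, 1/2)

1. F_x = 17/2  [F is the midpoint of DE]
2. F_y = 1/2  [F is the midpoint of DE]
   → F = (17/2, 1/2)
3. B_x = 4  [2·signedArea(BDF) = 0 ∩ FB · AD = -75/2]
4. B_y = 2  [2·signedArea(BDF) = 0 ∩ FB · AD = -75/2]
   → B = (4, 2)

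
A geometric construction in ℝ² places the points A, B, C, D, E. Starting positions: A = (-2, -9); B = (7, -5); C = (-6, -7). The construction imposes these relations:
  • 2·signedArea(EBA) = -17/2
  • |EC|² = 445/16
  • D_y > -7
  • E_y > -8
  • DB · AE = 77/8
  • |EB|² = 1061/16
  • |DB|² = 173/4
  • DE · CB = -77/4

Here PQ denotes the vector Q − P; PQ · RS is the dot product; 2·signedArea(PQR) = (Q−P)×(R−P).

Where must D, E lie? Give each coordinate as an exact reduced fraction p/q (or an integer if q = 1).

D = (1/2, -6)
E = (-3/4, -15/2)

1. E_x = -3/4  [line 4·x + -9·y + -129/2 = 0 ∩ |EC|² = 445/16]
2. E_y = -15/2  [line 4·x + -9·y + -129/2 = 0 ∩ |EC|² = 445/16]
   → E = (-3/4, -15/2)
3. D_x = 1/2  [DE · CB = -77/4 ∩ DB · AE = 77/8]
4. D_y = -6  [DE · CB = -77/4 ∩ DB · AE = 77/8]
   → D = (1/2, -6)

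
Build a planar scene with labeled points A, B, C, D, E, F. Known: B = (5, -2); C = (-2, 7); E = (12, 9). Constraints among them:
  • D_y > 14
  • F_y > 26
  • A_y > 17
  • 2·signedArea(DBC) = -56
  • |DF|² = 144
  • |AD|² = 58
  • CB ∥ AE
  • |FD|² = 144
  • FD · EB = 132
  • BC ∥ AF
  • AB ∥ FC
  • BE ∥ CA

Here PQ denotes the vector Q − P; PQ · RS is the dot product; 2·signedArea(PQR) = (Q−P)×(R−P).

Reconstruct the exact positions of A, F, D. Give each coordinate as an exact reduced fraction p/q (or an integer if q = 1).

1. A_x = 5  [CB ∥ AE ∩ BE ∥ CA]
2. A_y = 18  [CB ∥ AE ∩ BE ∥ CA]
   → A = (5, 18)
3. F_x = -2  [AB ∥ FC ∩ BC ∥ AF]
4. F_y = 27  [AB ∥ FC ∩ BC ∥ AF]
   → F = (-2, 27)
5. D_x = -2  [2·signedArea(DBC) = -56 ∩ FD · EB = 132]
6. D_y = 15  [2·signedArea(DBC) = -56 ∩ FD · EB = 132]
   → D = (-2, 15)

A = (5, 18)
D = (-2, 15)
F = (-2, 27)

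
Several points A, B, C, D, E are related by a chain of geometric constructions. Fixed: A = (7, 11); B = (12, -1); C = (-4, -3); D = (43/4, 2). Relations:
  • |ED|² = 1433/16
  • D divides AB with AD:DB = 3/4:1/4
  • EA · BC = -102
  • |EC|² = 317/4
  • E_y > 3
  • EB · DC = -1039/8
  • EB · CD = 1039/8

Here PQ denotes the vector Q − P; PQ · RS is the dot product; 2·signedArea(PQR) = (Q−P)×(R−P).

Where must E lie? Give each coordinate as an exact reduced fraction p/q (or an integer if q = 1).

E = (3/2, 4)

1. E_x = 3/2  [EB · DC = -1039/8 ∩ EA · BC = -102]
2. E_y = 4  [EB · DC = -1039/8 ∩ EA · BC = -102]
   → E = (3/2, 4)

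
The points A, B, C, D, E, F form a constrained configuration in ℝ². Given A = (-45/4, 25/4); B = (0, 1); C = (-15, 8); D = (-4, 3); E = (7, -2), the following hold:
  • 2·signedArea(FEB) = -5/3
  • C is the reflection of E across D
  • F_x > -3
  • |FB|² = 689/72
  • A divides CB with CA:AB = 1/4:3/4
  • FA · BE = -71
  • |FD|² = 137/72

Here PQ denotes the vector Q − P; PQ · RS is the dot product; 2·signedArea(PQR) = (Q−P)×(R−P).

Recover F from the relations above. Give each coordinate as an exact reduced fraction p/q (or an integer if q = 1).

1. F_x = -11/4  [2·signedArea(FEB) = -5/3 ∩ FA · BE = -71]
2. F_y = 29/12  [2·signedArea(FEB) = -5/3 ∩ FA · BE = -71]
   → F = (-11/4, 29/12)

F = (-11/4, 29/12)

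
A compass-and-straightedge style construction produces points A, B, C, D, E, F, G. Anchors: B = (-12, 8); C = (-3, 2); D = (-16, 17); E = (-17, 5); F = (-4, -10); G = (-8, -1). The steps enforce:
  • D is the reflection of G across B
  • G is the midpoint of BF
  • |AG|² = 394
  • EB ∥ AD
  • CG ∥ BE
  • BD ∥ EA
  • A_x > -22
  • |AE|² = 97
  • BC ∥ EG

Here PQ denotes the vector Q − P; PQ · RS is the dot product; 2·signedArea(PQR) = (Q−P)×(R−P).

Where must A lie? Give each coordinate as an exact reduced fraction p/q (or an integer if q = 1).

A = (-21, 14)

1. A_x = -21  [EB ∥ AD ∩ BD ∥ EA]
2. A_y = 14  [EB ∥ AD ∩ BD ∥ EA]
   → A = (-21, 14)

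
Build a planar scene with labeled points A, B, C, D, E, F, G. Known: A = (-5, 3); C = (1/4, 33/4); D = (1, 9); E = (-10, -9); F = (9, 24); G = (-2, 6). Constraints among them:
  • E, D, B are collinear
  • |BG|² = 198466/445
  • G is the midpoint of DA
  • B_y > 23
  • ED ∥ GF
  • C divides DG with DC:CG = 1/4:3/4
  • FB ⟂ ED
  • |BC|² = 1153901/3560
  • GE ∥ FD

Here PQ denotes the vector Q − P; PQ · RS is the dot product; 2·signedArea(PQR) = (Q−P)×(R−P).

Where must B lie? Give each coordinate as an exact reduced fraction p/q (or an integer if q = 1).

1. B_x = 4383/445  [E, D, B are collinear ∩ FB ⟂ ED]
2. B_y = 10449/445  [E, D, B are collinear ∩ FB ⟂ ED]
   → B = (4383/445, 10449/445)

B = (4383/445, 10449/445)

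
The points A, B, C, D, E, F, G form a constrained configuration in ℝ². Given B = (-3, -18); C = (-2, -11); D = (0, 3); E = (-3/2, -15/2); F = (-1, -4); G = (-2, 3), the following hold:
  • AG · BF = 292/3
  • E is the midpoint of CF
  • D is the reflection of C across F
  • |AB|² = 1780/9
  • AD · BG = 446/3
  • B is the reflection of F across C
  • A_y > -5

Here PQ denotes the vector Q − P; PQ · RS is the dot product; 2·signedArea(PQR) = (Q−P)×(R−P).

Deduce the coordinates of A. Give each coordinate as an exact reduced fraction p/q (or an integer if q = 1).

1. A_x = -5/3  [AG · BF = 292/3 ∩ AD · BG = 446/3]
2. A_y = -4  [AG · BF = 292/3 ∩ AD · BG = 446/3]
   → A = (-5/3, -4)

A = (-5/3, -4)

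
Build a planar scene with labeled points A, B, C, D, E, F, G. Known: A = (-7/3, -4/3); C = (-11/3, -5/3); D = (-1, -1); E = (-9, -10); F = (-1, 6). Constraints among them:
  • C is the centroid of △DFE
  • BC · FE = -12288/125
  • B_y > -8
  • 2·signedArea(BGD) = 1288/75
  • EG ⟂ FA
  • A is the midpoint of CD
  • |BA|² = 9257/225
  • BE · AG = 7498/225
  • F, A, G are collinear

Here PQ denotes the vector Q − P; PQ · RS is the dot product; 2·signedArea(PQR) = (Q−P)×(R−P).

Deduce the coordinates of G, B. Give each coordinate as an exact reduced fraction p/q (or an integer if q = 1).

1. G_x = -509/125  [F, A, G are collinear ∩ EG ⟂ FA]
2. G_y = -1362/125  [F, A, G are collinear ∩ EG ⟂ FA]
   → G = (-509/125, -1362/125)
3. B_x = -1759/375  [BC · FE = -12288/125 ∩ BE · AG = 7498/225]
4. B_y = -2737/375  [BC · FE = -12288/125 ∩ BE · AG = 7498/225]
   → B = (-1759/375, -2737/375)

B = (-1759/375, -2737/375)
G = (-509/125, -1362/125)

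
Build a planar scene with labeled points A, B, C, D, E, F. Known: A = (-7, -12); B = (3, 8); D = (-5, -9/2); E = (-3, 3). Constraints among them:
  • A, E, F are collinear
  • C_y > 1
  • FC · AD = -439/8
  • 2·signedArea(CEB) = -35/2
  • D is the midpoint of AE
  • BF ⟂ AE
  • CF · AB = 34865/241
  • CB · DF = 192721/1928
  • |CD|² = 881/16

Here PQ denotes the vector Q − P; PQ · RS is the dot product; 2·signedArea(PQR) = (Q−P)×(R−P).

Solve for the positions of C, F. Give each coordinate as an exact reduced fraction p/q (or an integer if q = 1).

1. C_x = -1  [line -5·x + 6·y + -31/2 = 0 ∩ |CD|² = 881/16]
2. C_y = 7/4  [line -5·x + 6·y + -31/2 = 0 ∩ |CD|² = 881/16]
   → C = (-1, 7/4)
3. F_x = -327/241  [CB · DF = 192721/1928 ∩ A, E, F are collinear]
4. F_y = 2208/241  [CB · DF = 192721/1928 ∩ A, E, F are collinear]
   → F = (-327/241, 2208/241)

C = (-1, 7/4)
F = (-327/241, 2208/241)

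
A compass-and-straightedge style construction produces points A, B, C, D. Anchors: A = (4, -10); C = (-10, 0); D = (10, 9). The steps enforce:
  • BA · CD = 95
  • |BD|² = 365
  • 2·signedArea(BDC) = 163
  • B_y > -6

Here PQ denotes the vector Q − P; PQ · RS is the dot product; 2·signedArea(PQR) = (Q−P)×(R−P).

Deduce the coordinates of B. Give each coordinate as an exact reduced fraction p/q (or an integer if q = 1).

B = (-3, -5)

1. B_x = -3  [BA · CD = 95 ∩ 2·signedArea(BDC) = 163]
2. B_y = -5  [BA · CD = 95 ∩ 2·signedArea(BDC) = 163]
   → B = (-3, -5)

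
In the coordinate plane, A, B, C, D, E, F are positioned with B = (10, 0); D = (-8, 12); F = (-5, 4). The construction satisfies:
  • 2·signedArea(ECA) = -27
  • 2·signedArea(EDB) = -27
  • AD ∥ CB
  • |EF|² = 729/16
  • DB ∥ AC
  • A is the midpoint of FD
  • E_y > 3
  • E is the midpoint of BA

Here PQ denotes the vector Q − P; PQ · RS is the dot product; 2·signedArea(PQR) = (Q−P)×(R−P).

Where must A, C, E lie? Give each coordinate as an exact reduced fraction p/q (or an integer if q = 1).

1. A_x = -13/2  [A is the midpoint of FD]
2. A_y = 8  [A is the midpoint of FD]
   → A = (-13/2, 8)
3. C_x = 23/2  [AD ∥ CB ∩ DB ∥ AC]
4. C_y = -4  [AD ∥ CB ∩ DB ∥ AC]
   → C = (23/2, -4)
5. E_x = 7/4  [E is the midpoint of BA]
6. E_y = 4  [E is the midpoint of BA]
   → E = (7/4, 4)

A = (-13/2, 8)
C = (23/2, -4)
E = (7/4, 4)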